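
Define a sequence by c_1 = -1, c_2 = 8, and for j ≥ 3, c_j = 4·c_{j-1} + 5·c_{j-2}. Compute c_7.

c_3 = 27; c_4 = 148; c_5 = 727; c_6 = 3648; c_7 = 18227.
(Characteristic roots are 5 and -1.)

18227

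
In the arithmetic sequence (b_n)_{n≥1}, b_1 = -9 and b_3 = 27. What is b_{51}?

891

Common difference d = (27 - (-9)) / (3 - 1) = 18.
b_n = -9 + (n - 1)·18.
b_{51} = -9 + 50·18 = 891.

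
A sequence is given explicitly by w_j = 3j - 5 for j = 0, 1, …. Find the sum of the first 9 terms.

Over j = 0..8: Σj = 36.
Total = (3)·36 + (-5)·9 = 63.

63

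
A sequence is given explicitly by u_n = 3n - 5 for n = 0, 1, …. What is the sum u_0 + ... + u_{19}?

470

Over n = 0..19: Σn = 190.
Total = (3)·190 + (-5)·20 = 470.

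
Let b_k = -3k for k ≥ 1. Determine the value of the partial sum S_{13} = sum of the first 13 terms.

Over k = 1..13: Σk = 91.
Total = (-3)·91 = -273.

-273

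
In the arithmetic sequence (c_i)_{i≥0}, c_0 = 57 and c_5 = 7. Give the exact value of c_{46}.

Common difference d = (7 - 57) / (5 - 0) = -10.
c_i = 57 + (i - 0)·(-10).
c_{46} = 57 + 46·(-10) = -403.

-403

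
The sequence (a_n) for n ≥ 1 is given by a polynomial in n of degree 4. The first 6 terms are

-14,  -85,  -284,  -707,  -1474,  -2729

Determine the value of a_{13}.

1st diffs: -71, -199, -423, -767, -1255.
2nd diffs: -128, -224, -344, -488.
3rd diffs: -96, -120, -144.
4th diffs: -24, -24 (constant).
So a_n = -n^4 - 6n^3 - 3n^2 - 5n + 1.
Evaluating at n = 13 gives a_{13} = -42314.

-42314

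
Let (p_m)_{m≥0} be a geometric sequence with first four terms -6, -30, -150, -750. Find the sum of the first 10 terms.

Common ratio r = 5.
p_m = (-6)·5^(m-0).
S = (-6)·(5^10 - 1)/(5 - 1) = (-6)·(9765625 - 1)/(4) = -14648436.

-14648436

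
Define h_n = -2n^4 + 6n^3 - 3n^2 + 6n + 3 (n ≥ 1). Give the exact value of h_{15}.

h_{15} = -2·15^4 + 6·15^3 - 3·15^2 + 6·15 + 3 = -81582.

-81582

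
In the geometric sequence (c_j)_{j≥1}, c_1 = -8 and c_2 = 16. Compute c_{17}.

-524288

Common ratio r = -2.
c_j = (-8)·(-2)^(j-1).
c_{17} = (-8)·(-2)^16 = -524288.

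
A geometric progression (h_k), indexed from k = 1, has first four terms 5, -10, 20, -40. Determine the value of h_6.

Common ratio r = -2.
h_k = 5·(-2)^(k-1).
h_6 = 5·(-2)^5 = -160.

-160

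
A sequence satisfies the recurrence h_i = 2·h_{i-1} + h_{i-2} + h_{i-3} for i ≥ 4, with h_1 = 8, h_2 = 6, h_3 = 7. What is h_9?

2872

h_4 = 28; h_5 = 69; h_6 = 173; h_7 = 443; h_8 = 1128; h_9 = 2872.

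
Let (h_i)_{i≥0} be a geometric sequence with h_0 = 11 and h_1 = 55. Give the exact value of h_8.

Common ratio r = 5.
h_i = 11·5^(i-0).
h_8 = 11·5^8 = 4296875.

4296875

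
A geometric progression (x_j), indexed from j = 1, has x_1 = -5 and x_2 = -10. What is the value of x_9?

Common ratio r = 2.
x_j = (-5)·2^(j-1).
x_9 = (-5)·2^8 = -1280.

-1280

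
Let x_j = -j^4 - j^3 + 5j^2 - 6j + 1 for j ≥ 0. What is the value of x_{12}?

-21815

x_{12} = -1·12^4 - 1·12^3 + 5·12^2 - 6·12 + 1 = -21815.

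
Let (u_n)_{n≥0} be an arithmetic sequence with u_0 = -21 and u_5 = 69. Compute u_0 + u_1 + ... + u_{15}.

Common difference d = (69 - (-21)) / (5 - 0) = 18.
u_n = -21 + (n - 0)·18.
u_{15} = 249; S = 16·(-21 + 249)/2 = 1824.

1824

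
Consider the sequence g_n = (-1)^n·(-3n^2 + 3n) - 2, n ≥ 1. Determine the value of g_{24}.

(-1)^24 = 1; -3n^2 + 3n at n=24 is -1656; so g_{24} = -1658.

-1658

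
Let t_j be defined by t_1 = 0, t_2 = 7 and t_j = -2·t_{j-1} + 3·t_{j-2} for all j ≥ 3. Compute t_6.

427

Iterate the recurrence:
t_3 = -14, t_4 = 49, t_5 = -140, t_6 = 427.
(Characteristic roots are 1 and -3.)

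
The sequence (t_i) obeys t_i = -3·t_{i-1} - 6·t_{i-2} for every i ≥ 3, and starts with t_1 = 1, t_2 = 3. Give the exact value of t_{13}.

Applying the relation repeatedly:
t_3 = -15  t_4 = 27  t_5 = 9  …  t_{10} = 8019  t_{11} = -12879  t_{12} = -9477  t_{13} = 105705.

105705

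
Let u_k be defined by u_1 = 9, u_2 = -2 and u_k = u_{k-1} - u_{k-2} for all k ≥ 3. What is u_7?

Applying the relation repeatedly:
u_3 = -11  u_4 = -9  u_5 = 2  u_6 = 11  u_7 = 9.

9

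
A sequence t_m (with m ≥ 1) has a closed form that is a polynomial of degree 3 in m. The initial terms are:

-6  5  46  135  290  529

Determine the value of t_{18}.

16501

1st diffs: 11, 41, 89, 155, 239.
2nd diffs: 30, 48, 66, 84.
3rd diffs: 18, 18, 18 (constant).
So t_m = 3m^3 - 3m^2 - m - 5.
Evaluating at m = 18 gives t_{18} = 16501.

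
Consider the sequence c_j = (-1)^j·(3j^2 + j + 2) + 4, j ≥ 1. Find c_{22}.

1480

(-1)^22 = 1; 3j^2 + j + 2 at j=22 is 1476; so c_{22} = 1480.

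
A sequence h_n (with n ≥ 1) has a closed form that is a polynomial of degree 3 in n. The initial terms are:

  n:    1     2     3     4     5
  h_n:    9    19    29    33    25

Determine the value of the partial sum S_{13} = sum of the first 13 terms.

-3393

1st diffs: 10, 10, 4, -8.
2nd diffs: 0, -6, -12.
3rd diffs: -6, -6 (constant).
So h_n = -n^3 + 6n^2 - n + 5.
Continuing: …, -1, -51, -131, -247, …, h_{13} = -1191.
Summing n = 1..13 (13 terms) gives -3393.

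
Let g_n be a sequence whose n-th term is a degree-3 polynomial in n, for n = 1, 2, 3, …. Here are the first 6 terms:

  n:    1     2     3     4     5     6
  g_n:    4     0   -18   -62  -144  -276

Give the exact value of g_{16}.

1st diffs: -4, -18, -44, -82, -132.
2nd diffs: -14, -26, -38, -50.
3rd diffs: -12, -12, -12 (constant).
Newton forward-difference form: g_n = 4 + (-4)·C(n-1,1) + (-14)·C(n-1,2) + (-12)·C(n-1,3).
At n = 16: n-1 = 15, so g_{16} = 4 - 60 - 1470 - 5460 = -6986.

-6986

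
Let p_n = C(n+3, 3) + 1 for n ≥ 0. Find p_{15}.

817

C(18, 3) = 816, so p_{15} = 817.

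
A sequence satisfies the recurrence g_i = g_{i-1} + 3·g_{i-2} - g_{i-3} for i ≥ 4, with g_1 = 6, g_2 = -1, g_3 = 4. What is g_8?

-23

Compute successive terms:
g_4 = -5  g_5 = 8  g_6 = -11  g_7 = 18  g_8 = -23.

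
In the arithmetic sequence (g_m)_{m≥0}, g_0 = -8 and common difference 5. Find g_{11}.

g_m = -8 + (m - 0)·5.
g_{11} = -8 + 11·5 = 47.

47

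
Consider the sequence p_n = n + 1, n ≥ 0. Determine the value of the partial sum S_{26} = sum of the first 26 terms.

Over n = 0..25: Σn = 325.
Total = (1)·325 + (1)·26 = 351.

351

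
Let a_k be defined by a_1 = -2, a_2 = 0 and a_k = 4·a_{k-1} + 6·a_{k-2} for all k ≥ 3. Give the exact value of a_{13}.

Compute successive terms:
a_3 = -12; a_4 = -48; a_5 = -264; …; a_{10} = -956928; a_{11} = -4939968; a_{12} = -25501440; a_{13} = -131645568.

-131645568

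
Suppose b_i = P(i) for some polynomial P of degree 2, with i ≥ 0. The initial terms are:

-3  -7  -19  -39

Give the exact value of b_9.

1st diffs: -4, -12, -20.
2nd diffs: -8, -8 (constant).
Newton forward-difference form: b_i = -3 + (-4)·C(i,1) + (-8)·C(i,2).
At i = 9: i = 9, so b_9 = -3 - 36 - 288 = -327.

-327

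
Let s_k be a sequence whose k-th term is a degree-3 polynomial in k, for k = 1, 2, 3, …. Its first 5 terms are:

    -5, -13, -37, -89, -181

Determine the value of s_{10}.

-1661

1st diffs: -8, -24, -52, -92.
2nd diffs: -16, -28, -40.
3rd diffs: -12, -12 (constant).
So s_k = -2k^3 + 4k^2 - 6k - 1.
Evaluating at k = 10 gives s_{10} = -1661.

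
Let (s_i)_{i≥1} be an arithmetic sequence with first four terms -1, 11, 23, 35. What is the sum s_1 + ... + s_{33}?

6303

Common difference d = 12.
s_i = -1 + (i - 1)·12.
s_{33} = 383; S = 33·(-1 + 383)/2 = 6303.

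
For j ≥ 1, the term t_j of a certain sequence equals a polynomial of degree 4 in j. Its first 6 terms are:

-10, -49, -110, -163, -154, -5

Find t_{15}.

1st diffs: -39, -61, -53, 9, 149.
2nd diffs: -22, 8, 62, 140.
3rd diffs: 30, 54, 78.
4th diffs: 24, 24 (constant).
Newton forward-difference form: t_j = -10 + (-39)·C(j-1,1) + (-22)·C(j-1,2) + 30·C(j-1,3) + 24·C(j-1,4).
At j = 15: j-1 = 14, so t_{15} = -10 - 546 - 2002 + 10920 + 24024 = 32386.

32386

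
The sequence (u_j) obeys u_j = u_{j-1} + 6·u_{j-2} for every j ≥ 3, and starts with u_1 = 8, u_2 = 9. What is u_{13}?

2669493

Step forward from the initial values:
u_3 = 57;  u_4 = 111;  u_5 = 453;  …;  u_{10} = 96879;  u_{11} = 298317;  u_{12} = 879591;  u_{13} = 2669493.
(Characteristic roots are 3 and -2.)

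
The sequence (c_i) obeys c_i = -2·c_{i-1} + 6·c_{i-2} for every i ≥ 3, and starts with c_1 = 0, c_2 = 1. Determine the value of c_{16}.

50492800

Iterate the recurrence:
c_3 = -2, c_4 = 10, c_5 = -32, …, c_{13} = -1041920, c_{14} = 3798976, c_{15} = -13849472, c_{16} = 50492800.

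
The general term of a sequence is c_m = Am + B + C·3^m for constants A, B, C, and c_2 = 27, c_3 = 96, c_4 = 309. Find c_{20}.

Write the equations: 2A + B + 9C = 27; 3A + B + 27C = 96; 4A + B + 81C = 309.
Subtracting the first from the second: A + 18C = 69.
Subtracting the second from the third: A + 54C = 213.
Solving: C = 4, A = -3, then B = -3.
So c_m = -3·m + (-3) + 4·3^m; at m=20 this is 13947137541.

13947137541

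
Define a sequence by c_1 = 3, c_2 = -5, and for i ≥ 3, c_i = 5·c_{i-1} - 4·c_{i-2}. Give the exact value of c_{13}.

Iterate the recurrence:
c_3 = -37; c_4 = -165; c_5 = -677; …; c_{10} = -699045; c_{11} = -2796197; c_{12} = -11184805; c_{13} = -44739237.
(Characteristic roots are 4 and 1.)

-44739237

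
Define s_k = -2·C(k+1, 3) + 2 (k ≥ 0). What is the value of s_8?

C(9, 3) = 84, so s_8 = -166.

-166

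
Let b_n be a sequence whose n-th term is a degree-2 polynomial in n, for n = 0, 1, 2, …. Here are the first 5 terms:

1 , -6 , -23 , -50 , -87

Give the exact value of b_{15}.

-1154

1st diffs: -7, -17, -27, -37.
2nd diffs: -10, -10, -10 (constant).
Newton forward-difference form: b_n = 1 + (-7)·C(n,1) + (-10)·C(n,2).
At n = 15: n = 15, so b_{15} = 1 - 105 - 1050 = -1154.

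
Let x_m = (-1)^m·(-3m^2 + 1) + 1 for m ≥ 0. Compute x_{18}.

(-1)^18 = 1; -3m^2 + 1 at m=18 is -971; so x_{18} = -970.

-970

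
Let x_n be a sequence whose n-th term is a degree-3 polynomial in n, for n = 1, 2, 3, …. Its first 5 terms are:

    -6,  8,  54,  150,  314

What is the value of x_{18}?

1st diffs: 14, 46, 96, 164.
2nd diffs: 32, 50, 68.
3rd diffs: 18, 18 (constant).
Newton forward-difference form: x_n = -6 + 14·C(n-1,1) + 32·C(n-1,2) + 18·C(n-1,3).
At n = 18: n-1 = 17, so x_{18} = -6 + 238 + 4352 + 12240 = 16824.

16824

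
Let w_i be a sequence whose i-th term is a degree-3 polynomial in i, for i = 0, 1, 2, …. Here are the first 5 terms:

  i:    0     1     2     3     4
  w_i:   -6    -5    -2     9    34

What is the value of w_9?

1st diffs: 1, 3, 11, 25.
2nd diffs: 2, 8, 14.
3rd diffs: 6, 6 (constant).
So w_i = i^3 - 2i^2 + 2i - 6.
Evaluating at i = 9 gives w_9 = 579.

579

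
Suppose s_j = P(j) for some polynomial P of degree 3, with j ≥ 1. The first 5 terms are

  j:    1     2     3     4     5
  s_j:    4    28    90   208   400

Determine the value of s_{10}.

3100

1st diffs: 24, 62, 118, 192.
2nd diffs: 38, 56, 74.
3rd diffs: 18, 18 (constant).
So s_j = 3j^3 + j^2.
Evaluating at j = 10 gives s_{10} = 3100.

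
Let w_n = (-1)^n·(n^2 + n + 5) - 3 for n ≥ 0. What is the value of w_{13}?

(-1)^13 = -1; n^2 + n + 5 at n=13 is 187; so w_{13} = -190.

-190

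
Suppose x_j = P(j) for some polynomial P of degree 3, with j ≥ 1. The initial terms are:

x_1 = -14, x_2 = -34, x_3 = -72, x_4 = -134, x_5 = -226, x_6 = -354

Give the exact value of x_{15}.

1st diffs: -20, -38, -62, -92, -128.
2nd diffs: -18, -24, -30, -36.
3rd diffs: -6, -6, -6 (constant).
Newton forward-difference form: x_j = -14 + (-20)·C(j-1,1) + (-18)·C(j-1,2) + (-6)·C(j-1,3).
At j = 15: j-1 = 14, so x_{15} = -14 - 280 - 1638 - 2184 = -4116.

-4116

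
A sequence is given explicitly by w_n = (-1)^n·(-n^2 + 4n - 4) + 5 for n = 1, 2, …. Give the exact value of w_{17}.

(-1)^17 = -1; -n^2 + 4n - 4 at n=17 is -225; so w_{17} = 230.

230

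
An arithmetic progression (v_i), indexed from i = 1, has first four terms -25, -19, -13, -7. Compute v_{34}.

Common difference d = 6.
v_i = -25 + (i - 1)·6.
v_{34} = -25 + 33·6 = 173.

173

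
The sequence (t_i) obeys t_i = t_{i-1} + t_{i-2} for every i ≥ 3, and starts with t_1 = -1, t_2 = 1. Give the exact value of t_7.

3

t_3 = 0; t_4 = 1; t_5 = 1; t_6 = 2; t_7 = 3.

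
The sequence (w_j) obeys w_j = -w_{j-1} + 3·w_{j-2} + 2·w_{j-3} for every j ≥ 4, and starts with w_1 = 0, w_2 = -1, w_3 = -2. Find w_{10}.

59

Step forward from the initial values:
w_4 = -1  w_5 = -7  w_6 = 0  w_7 = -23  w_8 = 9  w_9 = -78  w_{10} = 59.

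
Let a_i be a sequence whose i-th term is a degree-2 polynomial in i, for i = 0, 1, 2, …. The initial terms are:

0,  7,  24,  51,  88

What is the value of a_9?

423

1st diffs: 7, 17, 27, 37.
2nd diffs: 10, 10, 10 (constant).
Newton forward-difference form: a_i = 7·C(i,1) + 10·C(i,2).
At i = 9: i = 9, so a_9 = 63 + 360 = 423.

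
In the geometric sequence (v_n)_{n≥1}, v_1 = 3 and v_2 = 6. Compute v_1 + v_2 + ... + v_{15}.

Common ratio r = 2.
v_n = 3·2^(n-1).
S = 3·(2^15 - 1)/(2 - 1) = 3·(32768 - 1)/(1) = 98301.

98301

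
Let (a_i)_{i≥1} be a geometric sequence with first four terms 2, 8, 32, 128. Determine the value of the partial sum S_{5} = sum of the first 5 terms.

Common ratio r = 4.
a_i = 2·4^(i-1).
S = 2·(4^5 - 1)/(4 - 1) = 2·(1024 - 1)/(3) = 682.

682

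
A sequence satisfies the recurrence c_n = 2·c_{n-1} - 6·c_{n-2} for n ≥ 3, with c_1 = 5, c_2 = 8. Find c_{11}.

9760

Step forward from the initial values:
c_3 = -14; c_4 = -76; c_5 = -68; c_6 = 320; c_7 = 1048; c_8 = 176; c_9 = -5936; c_{10} = -12928; c_{11} = 9760.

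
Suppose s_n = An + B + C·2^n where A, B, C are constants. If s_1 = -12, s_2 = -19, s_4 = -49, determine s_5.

-84

Write the equations: A + B + 2C = -12; 2A + B + 4C = -19; 4A + B + 16C = -49.
Subtracting the first from the second: A + 2C = -7.
Subtracting the second from the third: 2A + 12C = -30.
Solving: C = -2, A = -3, then B = -5.
So s_n = -3·n + (-5) + (-2)·2^n; at n=5 this is -84.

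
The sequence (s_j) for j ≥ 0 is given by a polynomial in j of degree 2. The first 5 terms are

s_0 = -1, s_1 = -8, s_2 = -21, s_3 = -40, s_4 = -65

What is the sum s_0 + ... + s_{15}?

1st diffs: -7, -13, -19, -25.
2nd diffs: -6, -6, -6 (constant).
Newton forward-difference form: s_j = -1 + (-7)·C(j,1) + (-6)·C(j,2).
Continuing: …, -96, -133, -176, -225, …, s_{15} = -736.
Summing j = 0..15 (16 terms) gives -4216.

-4216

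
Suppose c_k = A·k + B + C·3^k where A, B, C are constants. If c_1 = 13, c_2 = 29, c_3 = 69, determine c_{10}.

118141

Plug in k = 1, 2, 3: A + B + 3C = 13; 2A + B + 9C = 29; 3A + B + 27C = 69.
Subtracting the first from the second: A + 6C = 16.
Subtracting the second from the third: A + 18C = 40.
Solving: C = 2, A = 4, then B = 3.
So c_k = 4·k + 3 + 2·3^k; at k=10 this is 118141.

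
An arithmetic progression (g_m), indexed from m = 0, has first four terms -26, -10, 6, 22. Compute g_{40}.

614

Common difference d = 16.
g_m = -26 + (m - 0)·16.
g_{40} = -26 + 40·16 = 614.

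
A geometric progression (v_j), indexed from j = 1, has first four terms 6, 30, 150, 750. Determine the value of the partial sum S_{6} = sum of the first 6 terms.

Common ratio r = 5.
v_j = 6·5^(j-1).
S = 6·(5^6 - 1)/(5 - 1) = 6·(15625 - 1)/(4) = 23436.

23436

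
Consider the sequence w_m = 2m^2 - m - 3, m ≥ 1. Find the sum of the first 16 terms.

2808

Over m = 1..16: Σm = 136, Σm² = 1496.
Total = (2)·1496 + (-1)·136 + (-3)·16 = 2808.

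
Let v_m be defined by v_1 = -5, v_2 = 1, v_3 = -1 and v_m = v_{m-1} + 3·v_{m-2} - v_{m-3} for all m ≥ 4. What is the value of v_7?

Step forward from the initial values:
v_4 = 7  v_5 = 3  v_6 = 25  v_7 = 27.

27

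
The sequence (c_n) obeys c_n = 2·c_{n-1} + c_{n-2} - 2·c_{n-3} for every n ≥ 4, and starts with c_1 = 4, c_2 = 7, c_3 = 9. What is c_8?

217

Applying the relation repeatedly:
c_4 = 17; c_5 = 29; c_6 = 57; c_7 = 109; c_8 = 217.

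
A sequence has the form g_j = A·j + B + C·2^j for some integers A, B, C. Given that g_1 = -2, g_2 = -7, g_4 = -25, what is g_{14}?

The three given values yield: A + B + 2C = -2; 2A + B + 4C = -7; 4A + B + 16C = -25.
Subtracting the first from the second: A + 2C = -5.
Subtracting the second from the third: 2A + 12C = -18.
Solving: C = -1, A = -3, then B = 3.
Therefore g_{14} = -42 + 3 + (-1)·16384 = -16423.

-16423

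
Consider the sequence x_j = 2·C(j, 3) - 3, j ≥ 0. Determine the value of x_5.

C(5, 3) = 10, so x_5 = 17.

17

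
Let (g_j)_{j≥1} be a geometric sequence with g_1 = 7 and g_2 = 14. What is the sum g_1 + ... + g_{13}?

57337

Common ratio r = 2.
g_j = 7·2^(j-1).
S = 7·(2^13 - 1)/(2 - 1) = 7·(8192 - 1)/(1) = 57337.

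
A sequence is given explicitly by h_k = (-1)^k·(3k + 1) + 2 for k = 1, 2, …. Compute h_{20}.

(-1)^20 = 1; 3k + 1 at k=20 is 61; so h_{20} = 63.

63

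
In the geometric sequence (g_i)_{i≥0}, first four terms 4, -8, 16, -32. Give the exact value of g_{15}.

Common ratio r = -2.
g_i = 4·(-2)^(i-0).
g_{15} = 4·(-2)^15 = -131072.

-131072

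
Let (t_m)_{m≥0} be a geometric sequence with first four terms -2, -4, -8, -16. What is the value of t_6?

Common ratio r = 2.
t_m = (-2)·2^(m-0).
t_6 = (-2)·2^6 = -128.

-128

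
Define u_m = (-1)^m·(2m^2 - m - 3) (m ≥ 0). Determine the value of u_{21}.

(-1)^21 = -1; 2m^2 - m - 3 at m=21 is 858; so u_{21} = -858.

-858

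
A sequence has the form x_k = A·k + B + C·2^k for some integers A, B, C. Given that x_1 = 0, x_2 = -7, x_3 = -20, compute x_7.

Write the equations: A + B + 2C = 0; 2A + B + 4C = -7; 3A + B + 8C = -20.
Subtracting the first from the second: A + 2C = -7.
Subtracting the second from the third: A + 4C = -13.
Solving: C = -3, A = -1, then B = 7.
So x_k = -1·k + 7 + (-3)·2^k; at k=7 this is -384.

-384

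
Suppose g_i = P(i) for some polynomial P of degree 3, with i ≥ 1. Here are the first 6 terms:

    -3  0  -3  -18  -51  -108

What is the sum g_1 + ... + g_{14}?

1st diffs: 3, -3, -15, -33, -57.
2nd diffs: -6, -12, -18, -24.
3rd diffs: -6, -6, -6 (constant).
So g_i = -i^3 + 3i^2 + i - 6.
Continuing: …, -195, -318, -483, -696, …, g_{14} = -2148.
Summing i = 1..14 (14 terms) gives -7959.

-7959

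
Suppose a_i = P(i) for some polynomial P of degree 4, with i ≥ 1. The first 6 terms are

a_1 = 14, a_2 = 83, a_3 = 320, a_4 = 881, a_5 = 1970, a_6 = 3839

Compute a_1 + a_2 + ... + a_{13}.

226928

1st diffs: 69, 237, 561, 1089, 1869.
2nd diffs: 168, 324, 528, 780.
3rd diffs: 156, 204, 252.
4th diffs: 48, 48 (constant).
So a_i = 2i^4 + 6i^3 - 2i^2 + 3i + 5.
Continuing: …, 6788, 11165, 17366, 25835, …, a_{13} = 70010.
Summing i = 1..13 (13 terms) gives 226928.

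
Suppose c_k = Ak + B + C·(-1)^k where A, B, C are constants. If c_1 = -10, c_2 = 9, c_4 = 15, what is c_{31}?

Plug in k = 1, 2, 4: A + B - C = -10; 2A + B + C = 9; 4A + B + C = 15.
Subtracting the first from the second: A + 2C = 19.
Subtracting the second from the third: 2A = 6.
Solving: C = 8, A = 3, then B = -5.
Hence c_{31} = 3·31 + (-5) + 8·(-1) = 80.

80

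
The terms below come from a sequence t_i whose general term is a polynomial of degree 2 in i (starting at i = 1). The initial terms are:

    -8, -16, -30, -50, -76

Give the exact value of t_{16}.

1st diffs: -8, -14, -20, -26.
2nd diffs: -6, -6, -6 (constant).
So t_i = -3i^2 + i - 6.
Evaluating at i = 16 gives t_{16} = -758.

-758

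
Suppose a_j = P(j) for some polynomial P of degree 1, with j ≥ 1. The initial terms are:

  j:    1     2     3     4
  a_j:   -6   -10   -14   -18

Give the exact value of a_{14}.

1st diffs: -4, -4, -4 (constant).
So a_j = -4j - 2.
Evaluating at j = 14 gives a_{14} = -58.

-58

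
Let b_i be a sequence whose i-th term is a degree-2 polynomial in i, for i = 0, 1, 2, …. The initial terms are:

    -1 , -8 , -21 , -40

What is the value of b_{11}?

-408

1st diffs: -7, -13, -19.
2nd diffs: -6, -6 (constant).
So b_i = -3i^2 - 4i - 1.
Evaluating at i = 11 gives b_{11} = -408.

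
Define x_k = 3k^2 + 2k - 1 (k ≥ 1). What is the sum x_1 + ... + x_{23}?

13501

Over k = 1..23: Σk = 276, Σk² = 4324.
Total = (3)·4324 + (2)·276 + (-1)·23 = 13501.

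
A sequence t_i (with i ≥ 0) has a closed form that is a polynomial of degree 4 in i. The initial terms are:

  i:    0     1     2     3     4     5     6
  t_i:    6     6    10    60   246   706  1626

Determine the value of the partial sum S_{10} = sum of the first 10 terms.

1st diffs: 0, 4, 50, 186, 460, 920.
2nd diffs: 4, 46, 136, 274, 460.
3rd diffs: 42, 90, 138, 186.
4th diffs: 48, 48, 48 (constant).
Newton forward-difference form: t_i = 6 + 4·C(i,2) + 42·C(i,3) + 48·C(i,4).
Continuing: 3240, 5830, 9726.
Summing i = 0..9 (10 terms) gives 21456.

21456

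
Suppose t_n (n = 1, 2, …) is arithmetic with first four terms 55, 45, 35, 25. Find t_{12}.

Common difference d = -10.
t_n = 55 + (n - 1)·(-10).
t_{12} = 55 + 11·(-10) = -55.

-55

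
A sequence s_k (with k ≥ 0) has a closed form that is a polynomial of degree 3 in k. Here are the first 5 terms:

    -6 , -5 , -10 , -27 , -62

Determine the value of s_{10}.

-986

1st diffs: 1, -5, -17, -35.
2nd diffs: -6, -12, -18.
3rd diffs: -6, -6 (constant).
Newton forward-difference form: s_k = -6 + 1·C(k,1) + (-6)·C(k,2) + (-6)·C(k,3).
At k = 10: k = 10, so s_{10} = -6 + 10 - 270 - 720 = -986.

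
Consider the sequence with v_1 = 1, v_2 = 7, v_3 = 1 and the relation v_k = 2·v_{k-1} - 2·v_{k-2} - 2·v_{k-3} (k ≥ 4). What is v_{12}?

Compute successive terms:
v_4 = -14; v_5 = -44; v_6 = -62; v_7 = -8; v_8 = 196; v_9 = 532; v_{10} = 688; v_{11} = -80; v_{12} = -2600.

-2600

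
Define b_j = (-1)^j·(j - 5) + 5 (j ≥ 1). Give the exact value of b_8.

8

(-1)^8 = 1; j - 5 at j=8 is 3; so b_8 = 8.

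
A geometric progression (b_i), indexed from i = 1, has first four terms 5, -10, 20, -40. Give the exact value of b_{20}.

-2621440

Common ratio r = -2.
b_i = 5·(-2)^(i-1).
b_{20} = 5·(-2)^19 = -2621440.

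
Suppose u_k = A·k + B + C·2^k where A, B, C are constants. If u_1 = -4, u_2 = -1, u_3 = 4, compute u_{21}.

2097166

Plug in k = 1, 2, 3: A + B + 2C = -4; 2A + B + 4C = -1; 3A + B + 8C = 4.
Subtracting the first from the second: A + 2C = 3.
Subtracting the second from the third: A + 4C = 5.
Solving: C = 1, A = 1, then B = -7.
So u_k = 1·k + (-7) + 1·2^k; at k=21 this is 2097166.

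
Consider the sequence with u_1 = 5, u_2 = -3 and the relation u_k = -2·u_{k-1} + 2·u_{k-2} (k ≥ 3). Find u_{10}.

-16304

Applying the relation repeatedly:
u_3 = 16; u_4 = -38; u_5 = 108; u_6 = -292; u_7 = 800; u_8 = -2184; u_9 = 5968; u_{10} = -16304.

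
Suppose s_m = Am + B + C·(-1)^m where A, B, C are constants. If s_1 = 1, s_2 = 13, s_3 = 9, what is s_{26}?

Write the equations: A + B - C = 1; 2A + B + C = 13; 3A + B - C = 9.
Subtracting the first from the second: A + 2C = 12.
Subtracting the second from the third: A - 2C = -4.
Solving: C = 4, A = 4, then B = 1.
So s_m = 4·m + 1 + 4·(-1)^m; at m=26 this is 109.

109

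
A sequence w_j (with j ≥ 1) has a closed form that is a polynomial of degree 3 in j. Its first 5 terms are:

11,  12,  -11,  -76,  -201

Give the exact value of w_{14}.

-6996

1st diffs: 1, -23, -65, -125.
2nd diffs: -24, -42, -60.
3rd diffs: -18, -18 (constant).
So w_j = -3j^3 + 6j^2 + 4j + 4.
Evaluating at j = 14 gives w_{14} = -6996.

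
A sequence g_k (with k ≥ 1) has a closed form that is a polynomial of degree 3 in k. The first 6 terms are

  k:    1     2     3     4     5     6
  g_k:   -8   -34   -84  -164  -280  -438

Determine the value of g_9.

-1224

1st diffs: -26, -50, -80, -116, -158.
2nd diffs: -24, -30, -36, -42.
3rd diffs: -6, -6, -6 (constant).
Newton forward-difference form: g_k = -8 + (-26)·C(k-1,1) + (-24)·C(k-1,2) + (-6)·C(k-1,3).
At k = 9: k-1 = 8, so g_9 = -8 - 208 - 672 - 336 = -1224.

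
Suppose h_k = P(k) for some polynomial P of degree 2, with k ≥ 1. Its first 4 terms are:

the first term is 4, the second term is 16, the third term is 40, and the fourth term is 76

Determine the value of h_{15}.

1st diffs: 12, 24, 36.
2nd diffs: 12, 12 (constant).
So h_k = 6k^2 - 6k + 4.
Evaluating at k = 15 gives h_{15} = 1264.

1264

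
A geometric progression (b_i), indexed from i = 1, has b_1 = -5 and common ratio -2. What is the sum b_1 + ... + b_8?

b_i = (-5)·(-2)^(i-1).
S = (-5)·((-2)^8 - 1)/(-2 - 1) = (-5)·(256 - 1)/(-3) = 425.

425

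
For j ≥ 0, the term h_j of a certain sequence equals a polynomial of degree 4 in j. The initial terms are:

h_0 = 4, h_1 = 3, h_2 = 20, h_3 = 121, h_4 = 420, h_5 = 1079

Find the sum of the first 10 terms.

28111

1st diffs: -1, 17, 101, 299, 659.
2nd diffs: 18, 84, 198, 360.
3rd diffs: 66, 114, 162.
4th diffs: 48, 48 (constant).
Newton forward-difference form: h_j = 4 + (-1)·C(j,1) + 18·C(j,2) + 66·C(j,3) + 48·C(j,4).
Continuing: 2308, 4365, 7556, 12235.
Summing j = 0..9 (10 terms) gives 28111.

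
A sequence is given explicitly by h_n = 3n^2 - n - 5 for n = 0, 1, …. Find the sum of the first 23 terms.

11017

Over n = 0..22: Σn = 253, Σn² = 3795.
Total = (3)·3795 + (-1)·253 + (-5)·23 = 11017.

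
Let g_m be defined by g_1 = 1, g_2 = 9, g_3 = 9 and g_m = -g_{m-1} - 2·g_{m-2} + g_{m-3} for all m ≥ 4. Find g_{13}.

Applying the relation repeatedly:
g_4 = -26;  g_5 = 17;  g_6 = 44;  g_7 = -104;  g_8 = 33;  g_9 = 219;  g_{10} = -389;  g_{11} = -16;  g_{12} = 1013;  g_{13} = -1370.

-1370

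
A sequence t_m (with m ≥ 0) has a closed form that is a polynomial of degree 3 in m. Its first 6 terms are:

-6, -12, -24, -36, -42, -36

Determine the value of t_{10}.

384

1st diffs: -6, -12, -12, -6, 6.
2nd diffs: -6, 0, 6, 12.
3rd diffs: 6, 6, 6 (constant).
So t_m = m^3 - 6m^2 - m - 6.
Evaluating at m = 10 gives t_{10} = 384.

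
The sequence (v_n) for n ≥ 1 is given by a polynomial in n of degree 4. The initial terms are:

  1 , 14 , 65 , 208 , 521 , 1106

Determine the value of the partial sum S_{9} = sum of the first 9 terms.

13497

1st diffs: 13, 51, 143, 313, 585.
2nd diffs: 38, 92, 170, 272.
3rd diffs: 54, 78, 102.
4th diffs: 24, 24 (constant).
Newton forward-difference form: v_n = 1 + 13·C(n-1,1) + 38·C(n-1,2) + 54·C(n-1,3) + 24·C(n-1,4).
Continuing: 2089, 3620, 5873.
Summing n = 1..9 (9 terms) gives 13497.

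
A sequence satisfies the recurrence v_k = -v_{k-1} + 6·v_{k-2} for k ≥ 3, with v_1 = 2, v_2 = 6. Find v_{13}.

-202746

Iterate the recurrence:
v_3 = 6  v_4 = 30  v_5 = 6  …  v_{10} = 9102  v_{11} = -21162  v_{12} = 75774  v_{13} = -202746.
(Characteristic roots are 2 and -3.)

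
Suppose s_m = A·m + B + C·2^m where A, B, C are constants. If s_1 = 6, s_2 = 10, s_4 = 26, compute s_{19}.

524328

Write the equations: A + B + 2C = 6; 2A + B + 4C = 10; 4A + B + 16C = 26.
Subtracting the first from the second: A + 2C = 4.
Subtracting the second from the third: 2A + 12C = 16.
Solving: C = 1, A = 2, then B = 2.
Therefore s_{19} = 38 + 2 + 1·524288 = 524328.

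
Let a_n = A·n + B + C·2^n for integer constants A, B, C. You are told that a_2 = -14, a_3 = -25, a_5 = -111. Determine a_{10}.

At n = 2, 3, 5: 2A + B + 4C = -14; 3A + B + 8C = -25; 5A + B + 32C = -111.
Subtracting the first from the second: A + 4C = -11.
Subtracting the second from the third: 2A + 24C = -86.
Solving: C = -4, A = 5, then B = -8.
Hence a_{10} = 5·10 + (-8) + (-4)·1024 = -4054.

-4054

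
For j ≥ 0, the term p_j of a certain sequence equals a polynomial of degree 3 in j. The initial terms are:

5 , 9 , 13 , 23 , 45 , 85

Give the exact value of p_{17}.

4153

1st diffs: 4, 4, 10, 22, 40.
2nd diffs: 0, 6, 12, 18.
3rd diffs: 6, 6, 6 (constant).
Newton forward-difference form: p_j = 5 + 4·C(j,1) + 6·C(j,3).
At j = 17: j = 17, so p_{17} = 5 + 68 + 4080 = 4153.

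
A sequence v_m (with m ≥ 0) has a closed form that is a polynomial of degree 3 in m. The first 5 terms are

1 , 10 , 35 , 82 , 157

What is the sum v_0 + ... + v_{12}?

9581

1st diffs: 9, 25, 47, 75.
2nd diffs: 16, 22, 28.
3rd diffs: 6, 6 (constant).
So v_m = m^3 + 5m^2 + 3m + 1.
Continuing: …, 266, 415, 610, 857, …, v_{12} = 2485.
Summing m = 0..12 (13 terms) gives 9581.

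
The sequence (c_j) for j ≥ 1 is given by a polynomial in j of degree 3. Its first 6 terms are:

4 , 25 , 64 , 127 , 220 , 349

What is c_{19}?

8032

1st diffs: 21, 39, 63, 93, 129.
2nd diffs: 18, 24, 30, 36.
3rd diffs: 6, 6, 6 (constant).
Newton forward-difference form: c_j = 4 + 21·C(j-1,1) + 18·C(j-1,2) + 6·C(j-1,3).
At j = 19: j-1 = 18, so c_{19} = 4 + 378 + 2754 + 4896 = 8032.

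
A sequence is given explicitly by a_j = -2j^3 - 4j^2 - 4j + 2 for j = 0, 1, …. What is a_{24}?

a_{24} = -2·24^3 - 4·24^2 - 4·24 + 2 = -30046.

-30046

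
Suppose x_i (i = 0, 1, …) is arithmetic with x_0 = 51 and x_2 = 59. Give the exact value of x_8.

Common difference d = (59 - 51) / (2 - 0) = 4.
x_i = 51 + (i - 0)·4.
x_8 = 51 + 8·4 = 83.

83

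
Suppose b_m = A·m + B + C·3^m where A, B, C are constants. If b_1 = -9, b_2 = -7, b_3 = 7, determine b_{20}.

3486784313

At m = 1, 2, 3: A + B + 3C = -9; 2A + B + 9C = -7; 3A + B + 27C = 7.
Subtracting the first from the second: A + 6C = 2.
Subtracting the second from the third: A + 18C = 14.
Solving: C = 1, A = -4, then B = -8.
Therefore b_{20} = -80 + (-8) + 1·3486784401 = 3486784313.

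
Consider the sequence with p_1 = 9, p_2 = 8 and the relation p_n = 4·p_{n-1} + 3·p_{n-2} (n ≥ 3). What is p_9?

Compute successive terms:
p_3 = 59; p_4 = 260; p_5 = 1217; p_6 = 5648; p_7 = 26243; p_8 = 121916; p_9 = 566393.

566393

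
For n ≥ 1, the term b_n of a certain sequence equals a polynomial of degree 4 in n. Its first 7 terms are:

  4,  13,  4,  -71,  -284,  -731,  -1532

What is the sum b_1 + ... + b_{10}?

-17843

1st diffs: 9, -9, -75, -213, -447, -801.
2nd diffs: -18, -66, -138, -234, -354.
3rd diffs: -48, -72, -96, -120.
4th diffs: -24, -24, -24 (constant).
So b_n = -n^4 + 2n^3 + 4n^2 - 2n + 1.
Continuing: -2831, -4796, -7619.
Summing n = 1..10 (10 terms) gives -17843.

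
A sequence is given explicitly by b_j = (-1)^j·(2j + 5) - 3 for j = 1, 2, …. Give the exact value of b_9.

-26

(-1)^9 = -1; 2j + 5 at j=9 is 23; so b_9 = -26.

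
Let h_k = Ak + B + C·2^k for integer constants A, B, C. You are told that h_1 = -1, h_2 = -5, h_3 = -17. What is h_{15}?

The three given values yield: A + B + 2C = -1; 2A + B + 4C = -5; 3A + B + 8C = -17.
Subtracting the first from the second: A + 2C = -4.
Subtracting the second from the third: A + 4C = -12.
Solving: C = -4, A = 4, then B = 3.
Therefore h_{15} = 60 + 3 + (-4)·32768 = -131009.

-131009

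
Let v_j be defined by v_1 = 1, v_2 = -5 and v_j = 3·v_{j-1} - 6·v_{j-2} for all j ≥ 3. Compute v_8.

Applying the relation repeatedly:
v_3 = -21, v_4 = -33, v_5 = 27, v_6 = 279, v_7 = 675, v_8 = 351.

351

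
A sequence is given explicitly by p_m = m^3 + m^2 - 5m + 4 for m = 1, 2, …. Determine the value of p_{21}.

9601

p_{21} = 1·21^3 + 1·21^2 - 5·21 + 4 = 9601.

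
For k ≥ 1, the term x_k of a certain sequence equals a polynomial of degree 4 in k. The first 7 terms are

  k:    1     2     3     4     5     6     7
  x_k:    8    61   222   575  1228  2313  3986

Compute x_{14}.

50305

1st diffs: 53, 161, 353, 653, 1085, 1673.
2nd diffs: 108, 192, 300, 432, 588.
3rd diffs: 84, 108, 132, 156.
4th diffs: 24, 24, 24 (constant).
So x_k = k^4 + 4k^3 + 5k^2 - 5k + 3.
Evaluating at k = 14 gives x_{14} = 50305.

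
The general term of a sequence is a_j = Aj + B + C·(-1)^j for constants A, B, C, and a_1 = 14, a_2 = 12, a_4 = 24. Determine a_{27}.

170

The three given values yield: A + B - C = 14; 2A + B + C = 12; 4A + B + C = 24.
Subtracting the first from the second: A + 2C = -2.
Subtracting the second from the third: 2A = 12.
Solving: C = -4, A = 6, then B = 4.
So a_j = 6·j + 4 + (-4)·(-1)^j; at j=27 this is 170.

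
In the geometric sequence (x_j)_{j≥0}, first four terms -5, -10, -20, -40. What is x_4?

-80

Common ratio r = 2.
x_j = (-5)·2^(j-0).
x_4 = (-5)·2^4 = -80.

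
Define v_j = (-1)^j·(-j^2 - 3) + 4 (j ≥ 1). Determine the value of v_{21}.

448

(-1)^21 = -1; -j^2 - 3 at j=21 is -444; so v_{21} = 448.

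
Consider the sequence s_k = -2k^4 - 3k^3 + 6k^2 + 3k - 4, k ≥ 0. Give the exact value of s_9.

-14800

s_9 = -2·9^4 - 3·9^3 + 6·9^2 + 3·9 - 4 = -14800.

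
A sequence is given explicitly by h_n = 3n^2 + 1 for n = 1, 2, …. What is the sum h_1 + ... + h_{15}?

3735

Over n = 1..15: Σn = 120, Σn² = 1240.
Total = (3)·1240 + (1)·15 = 3735.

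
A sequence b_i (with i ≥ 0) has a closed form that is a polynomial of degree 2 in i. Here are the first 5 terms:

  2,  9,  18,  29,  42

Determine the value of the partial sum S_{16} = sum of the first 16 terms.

1st diffs: 7, 9, 11, 13.
2nd diffs: 2, 2, 2 (constant).
So b_i = i^2 + 6i + 2.
Continuing: …, 57, 74, 93, 114, …, b_{15} = 317.
Summing i = 0..15 (16 terms) gives 1992.

1992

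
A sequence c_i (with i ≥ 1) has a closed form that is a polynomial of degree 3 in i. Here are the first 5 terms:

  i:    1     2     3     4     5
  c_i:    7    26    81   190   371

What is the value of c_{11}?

3977

1st diffs: 19, 55, 109, 181.
2nd diffs: 36, 54, 72.
3rd diffs: 18, 18 (constant).
So c_i = 3i^3 - 2i + 6.
Evaluating at i = 11 gives c_{11} = 3977.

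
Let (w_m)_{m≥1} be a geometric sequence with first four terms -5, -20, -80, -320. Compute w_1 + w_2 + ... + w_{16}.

Common ratio r = 4.
w_m = (-5)·4^(m-1).
S = (-5)·(4^16 - 1)/(4 - 1) = (-5)·(4294967296 - 1)/(3) = -7158278825.

-7158278825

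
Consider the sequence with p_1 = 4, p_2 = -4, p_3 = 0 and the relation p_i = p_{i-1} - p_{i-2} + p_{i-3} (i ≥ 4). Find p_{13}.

Iterate the recurrence:
p_4 = 8, p_5 = 4, p_6 = -4, p_7 = 0, p_8 = 8, p_9 = 4, p_{10} = -4, p_{11} = 0, p_{12} = 8, p_{13} = 4.

4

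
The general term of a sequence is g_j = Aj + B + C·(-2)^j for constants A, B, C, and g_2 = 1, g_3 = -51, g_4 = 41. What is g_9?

The three given values yield: 2A + B + 4C = 1; 3A + B - 8C = -51; 4A + B + 16C = 41.
Subtracting the first from the second: A - 12C = -52.
Subtracting the second from the third: A + 24C = 92.
Solving: C = 4, A = -4, then B = -7.
Therefore g_9 = -36 + (-7) + 4·(-512) = -2091.

-2091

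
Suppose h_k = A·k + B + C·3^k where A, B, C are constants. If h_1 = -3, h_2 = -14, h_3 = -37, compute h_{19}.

-1162261557

Write the equations: A + B + 3C = -3; 2A + B + 9C = -14; 3A + B + 27C = -37.
Subtracting the first from the second: A + 6C = -11.
Subtracting the second from the third: A + 18C = -23.
Solving: C = -1, A = -5, then B = 5.
Therefore h_{19} = -95 + 5 + (-1)·1162261467 = -1162261557.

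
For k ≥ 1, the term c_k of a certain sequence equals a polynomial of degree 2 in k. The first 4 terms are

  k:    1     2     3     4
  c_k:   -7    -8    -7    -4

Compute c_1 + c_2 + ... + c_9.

69

1st diffs: -1, 1, 3.
2nd diffs: 2, 2 (constant).
Newton forward-difference form: c_k = -7 + (-1)·C(k-1,1) + 2·C(k-1,2).
Continuing: …, 1, 8, 17, 28, …, c_9 = 41.
Summing k = 1..9 (9 terms) gives 69.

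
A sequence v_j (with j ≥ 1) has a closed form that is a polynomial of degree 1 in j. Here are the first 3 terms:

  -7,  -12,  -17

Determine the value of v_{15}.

-77

1st diffs: -5, -5 (constant).
So v_j = -5j - 2.
Evaluating at j = 15 gives v_{15} = -77.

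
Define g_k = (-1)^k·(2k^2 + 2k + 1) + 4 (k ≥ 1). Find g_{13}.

-361

(-1)^13 = -1; 2k^2 + 2k + 1 at k=13 is 365; so g_{13} = -361.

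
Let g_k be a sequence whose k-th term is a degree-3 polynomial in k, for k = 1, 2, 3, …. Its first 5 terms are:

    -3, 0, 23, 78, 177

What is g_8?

1st diffs: 3, 23, 55, 99.
2nd diffs: 20, 32, 44.
3rd diffs: 12, 12 (constant).
Newton forward-difference form: g_k = -3 + 3·C(k-1,1) + 20·C(k-1,2) + 12·C(k-1,3).
At k = 8: k-1 = 7, so g_8 = -3 + 21 + 420 + 420 = 858.

858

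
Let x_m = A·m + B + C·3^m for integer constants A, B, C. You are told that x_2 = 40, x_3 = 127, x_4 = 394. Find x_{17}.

645700765

Plug in m = 2, 3, 4: 2A + B + 9C = 40; 3A + B + 27C = 127; 4A + B + 81C = 394.
Subtracting the first from the second: A + 18C = 87.
Subtracting the second from the third: A + 54C = 267.
Solving: C = 5, A = -3, then B = 1.
Hence x_{17} = -3·17 + 1 + 5·129140163 = 645700765.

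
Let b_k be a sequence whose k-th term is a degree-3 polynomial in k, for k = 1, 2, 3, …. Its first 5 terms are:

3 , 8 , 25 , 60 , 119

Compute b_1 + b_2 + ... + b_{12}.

5976

1st diffs: 5, 17, 35, 59.
2nd diffs: 12, 18, 24.
3rd diffs: 6, 6 (constant).
Newton forward-difference form: b_k = 3 + 5·C(k-1,1) + 12·C(k-1,2) + 6·C(k-1,3).
Continuing: …, 208, 333, 500, 715, …, b_{12} = 1708.
Summing k = 1..12 (12 terms) gives 5976.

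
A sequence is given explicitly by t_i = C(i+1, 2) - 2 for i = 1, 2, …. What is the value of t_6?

C(7, 2) = 21, so t_6 = 19.

19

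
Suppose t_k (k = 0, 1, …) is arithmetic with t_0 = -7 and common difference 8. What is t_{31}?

t_k = -7 + (k - 0)·8.
t_{31} = -7 + 31·8 = 241.

241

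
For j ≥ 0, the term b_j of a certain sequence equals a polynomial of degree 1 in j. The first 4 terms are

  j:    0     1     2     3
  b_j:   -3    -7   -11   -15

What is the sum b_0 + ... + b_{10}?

1st diffs: -4, -4, -4 (constant).
So b_j = -4j - 3.
Continuing: …, -19, -23, -27, -31, …, b_{10} = -43.
Summing j = 0..10 (11 terms) gives -253.

-253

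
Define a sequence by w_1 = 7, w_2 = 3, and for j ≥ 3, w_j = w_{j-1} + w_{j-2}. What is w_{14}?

Compute successive terms:
w_3 = 10  w_4 = 13  w_5 = 23  …  w_{11} = 403  w_{12} = 652  w_{13} = 1055  w_{14} = 1707.

1707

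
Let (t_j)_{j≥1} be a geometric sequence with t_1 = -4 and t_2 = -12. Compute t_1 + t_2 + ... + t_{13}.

Common ratio r = 3.
t_j = (-4)·3^(j-1).
S = (-4)·(3^13 - 1)/(3 - 1) = (-4)·(1594323 - 1)/(2) = -3188644.

-3188644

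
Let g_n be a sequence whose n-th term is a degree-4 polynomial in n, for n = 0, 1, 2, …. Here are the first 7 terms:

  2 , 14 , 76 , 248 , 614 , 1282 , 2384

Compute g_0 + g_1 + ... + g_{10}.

1st diffs: 12, 62, 172, 366, 668, 1102.
2nd diffs: 50, 110, 194, 302, 434.
3rd diffs: 60, 84, 108, 132.
4th diffs: 24, 24, 24 (constant).
Newton forward-difference form: g_n = 2 + 12·C(n,1) + 50·C(n,2) + 60·C(n,3) + 24·C(n,4).
Continuing: 4076, 6538, 9974, 14612.
Summing n = 0..10 (11 terms) gives 39820.

39820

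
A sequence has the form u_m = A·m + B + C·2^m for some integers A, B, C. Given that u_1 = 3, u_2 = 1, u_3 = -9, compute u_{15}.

The three given values yield: A + B + 2C = 3; 2A + B + 4C = 1; 3A + B + 8C = -9.
Subtracting the first from the second: A + 2C = -2.
Subtracting the second from the third: A + 4C = -10.
Solving: C = -4, A = 6, then B = 5.
Therefore u_{15} = 90 + 5 + (-4)·32768 = -130977.

-130977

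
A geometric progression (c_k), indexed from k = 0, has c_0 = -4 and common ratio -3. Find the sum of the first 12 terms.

531440

c_k = (-4)·(-3)^(k-0).
S = (-4)·((-3)^12 - 1)/(-3 - 1) = (-4)·(531441 - 1)/(-4) = 531440.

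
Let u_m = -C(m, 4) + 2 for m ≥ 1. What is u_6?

C(6, 4) = 15, so u_6 = -13.

-13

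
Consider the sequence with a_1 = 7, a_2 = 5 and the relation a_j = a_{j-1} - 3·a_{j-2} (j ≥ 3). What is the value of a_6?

Iterate the recurrence:
a_3 = -16; a_4 = -31; a_5 = 17; a_6 = 110.

110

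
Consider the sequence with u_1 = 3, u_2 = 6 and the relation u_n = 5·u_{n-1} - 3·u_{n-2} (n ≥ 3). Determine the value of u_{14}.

Applying the relation repeatedly:
u_3 = 21  u_4 = 87  u_5 = 372  …  u_{11} = 2357796  u_{12} = 10145067  u_{13} = 43651947  u_{14} = 187824534.

187824534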